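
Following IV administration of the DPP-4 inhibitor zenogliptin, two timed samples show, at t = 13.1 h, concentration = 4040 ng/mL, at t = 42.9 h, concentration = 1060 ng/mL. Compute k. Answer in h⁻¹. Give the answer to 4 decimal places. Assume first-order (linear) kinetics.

0.0449 h⁻¹

k = ln(C₁/C₂) / (t₂ − t₁) = ln(4040/1060) / (42.9 − 13.1)
  = 1.338 / 29.80 = 0.04490 h⁻¹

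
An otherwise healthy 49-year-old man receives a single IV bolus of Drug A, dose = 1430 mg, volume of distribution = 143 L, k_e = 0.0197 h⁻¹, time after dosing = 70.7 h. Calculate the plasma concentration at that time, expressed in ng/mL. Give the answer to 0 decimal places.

2484 ng/mL

C₀ = Dose / Vd = 1430 / 143 = 10.00 mg/L
C = C₀ · e^(−k·t) = 10.00 × e^(−0.01970 × 70.7)
  = 10.00 × 0.2484 = 2.484 mg/L
Convert: 2.484 mg/L × 1000 = 2484 ng/mL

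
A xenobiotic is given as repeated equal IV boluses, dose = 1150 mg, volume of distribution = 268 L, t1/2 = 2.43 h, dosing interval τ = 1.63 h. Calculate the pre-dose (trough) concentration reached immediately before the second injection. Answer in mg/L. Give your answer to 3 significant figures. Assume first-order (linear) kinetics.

2.70 mg/L

C₀ per dose = Dose / Vd = 1150 / 268 = 4.291 mg/L
k = ln2 / t½ = 0.693147 / 2.43 = 0.2852 h⁻¹
Fraction remaining after one interval: r = e^(−kτ) = e^(−0.2852 × 1.63) = 0.6282
Before dose 2, 1 dose has been given (aged 1τ).
C_trough = C₀ × r = 4.291 × 0.6282 = 2.696 mg/L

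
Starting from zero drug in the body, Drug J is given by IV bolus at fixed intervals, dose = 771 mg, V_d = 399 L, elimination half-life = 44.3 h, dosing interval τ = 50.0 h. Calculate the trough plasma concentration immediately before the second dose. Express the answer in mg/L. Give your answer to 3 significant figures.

0.884 mg/L

C₀ per dose = Dose / Vd = 771 / 399 = 1.932 mg/L
k = ln2 / t½ = 0.693147 / 44.3 = 0.01565 h⁻¹
Fraction remaining after one interval: r = e^(−kτ) = e^(−0.01565 × 50.0) = 0.4573
Before dose 2, 1 dose has been given (aged 1τ).
C_trough = C₀ × r = 1.932 × 0.4573 = 0.8835 mg/L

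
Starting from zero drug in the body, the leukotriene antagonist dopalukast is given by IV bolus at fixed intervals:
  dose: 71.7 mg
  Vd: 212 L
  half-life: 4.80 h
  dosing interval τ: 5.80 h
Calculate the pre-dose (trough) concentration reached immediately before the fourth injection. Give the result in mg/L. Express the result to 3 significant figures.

0.237 mg/L

C₀ per dose = Dose / Vd = 71.7 / 212 = 0.3382 mg/L
k = ln2 / t½ = 0.693147 / 4.80 = 0.1444 h⁻¹
Fraction remaining after one interval: r = e^(−kτ) = e^(−0.1444 × 5.80) = 0.4328
Before dose 4, 3 doses have been given (aged 1τ, 2τ, 3τ).
C_trough = C₀ × (r + r² + … + r^3) = C₀ × r(1−r^3)/(1−r)
        = 0.3382 × 0.4328 × (1 − 0.08107) / (1 − 0.4328) = 0.2371 mg/L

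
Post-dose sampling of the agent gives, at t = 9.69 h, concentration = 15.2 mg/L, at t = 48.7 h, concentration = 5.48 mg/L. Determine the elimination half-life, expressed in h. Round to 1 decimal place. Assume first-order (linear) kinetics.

k = ln(C₁/C₂) / (t₂ − t₁) = ln(15.2/5.48) / (48.7 − 9.69)
  = 1.020 / 39.01 = 0.02615 h⁻¹
t½ = ln2 / k = 0.693147 / 0.02615 = 26.51 h

26.5 h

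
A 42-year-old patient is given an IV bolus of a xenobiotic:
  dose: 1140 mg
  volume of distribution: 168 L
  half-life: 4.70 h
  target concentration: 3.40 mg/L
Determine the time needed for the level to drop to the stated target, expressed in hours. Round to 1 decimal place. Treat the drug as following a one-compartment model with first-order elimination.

C₀ = Dose / Vd = 1140 / 168 = 6.786 mg/L
k = ln2 / t½ = 0.693147 / 4.70 = 0.1475 h⁻¹
t = ln(C₀ / C) / k = ln(6.786 / 3.40) / 0.1475
  = ln(1.996) / 0.1475 = 0.6911 / 0.1475 = 4.685 h

4.7 h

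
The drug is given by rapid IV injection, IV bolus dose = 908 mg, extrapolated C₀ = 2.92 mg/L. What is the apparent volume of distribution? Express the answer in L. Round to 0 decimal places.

311 L

Vd = Dose / C₀ = 908.0 / 2.92 = 311.0 L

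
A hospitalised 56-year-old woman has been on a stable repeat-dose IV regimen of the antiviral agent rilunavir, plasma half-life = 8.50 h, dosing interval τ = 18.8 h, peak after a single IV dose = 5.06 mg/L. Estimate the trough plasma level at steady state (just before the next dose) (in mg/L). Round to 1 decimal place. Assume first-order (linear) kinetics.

k = ln2 / t½ = 0.693147 / 8.50 = 0.08155 h⁻¹
e^(−kτ) = e^(−0.08155 × 18.8) = 0.2159
Accumulation ratio R = 1 / (1 − e^(−kτ)) = 1 / (1 − 0.2159) = 1.275
Steady-state trough = C₀ × R × e^(−kτ) = 5.06 × 1.275 × 0.2159 = 1.393 mg/L

1.4 mg/L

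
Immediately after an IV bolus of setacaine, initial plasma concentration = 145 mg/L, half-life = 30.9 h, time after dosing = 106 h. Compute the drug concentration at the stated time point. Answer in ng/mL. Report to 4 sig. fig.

13450 ng/mL

k = ln2 / t½ = 0.693147 / 30.9 = 0.02243 h⁻¹
C = C₀ · e^(−k·t) = 145.0 × e^(−0.02243 × 106)
  = 145.0 × 0.09277 = 13.45 mg/L
Convert: 13.45 mg/L × 1000 = 13450 ng/mL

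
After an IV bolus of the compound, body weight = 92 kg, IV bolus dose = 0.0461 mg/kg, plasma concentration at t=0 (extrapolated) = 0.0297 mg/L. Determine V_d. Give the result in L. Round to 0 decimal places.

Dose = 0.0461 × 92 = 4.241 mg
Vd = Dose / C₀ = 4.241 / 0.0297 = 142.8 L

143 L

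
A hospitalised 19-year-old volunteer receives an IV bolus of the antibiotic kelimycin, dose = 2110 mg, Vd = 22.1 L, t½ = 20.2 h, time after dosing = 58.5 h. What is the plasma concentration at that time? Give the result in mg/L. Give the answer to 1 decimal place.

C₀ = Dose / Vd = 2110 / 22.1 = 95.48 mg/L
k = ln2 / t½ = 0.693147 / 20.2 = 0.03431 h⁻¹
C = C₀ · e^(−k·t) = 95.48 × e^(−0.03431 × 58.5)
  = 95.48 × 0.1344 = 12.83 mg/L

12.8 mg/L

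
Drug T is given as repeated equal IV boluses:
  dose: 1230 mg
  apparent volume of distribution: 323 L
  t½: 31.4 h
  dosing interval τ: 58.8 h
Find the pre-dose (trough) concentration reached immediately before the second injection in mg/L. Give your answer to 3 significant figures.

C₀ per dose = Dose / Vd = 1230 / 323 = 3.808 mg/L
k = ln2 / t½ = 0.693147 / 31.4 = 0.02207 h⁻¹
Fraction remaining after one interval: r = e^(−kτ) = e^(−0.02207 × 58.8) = 0.2732
Before dose 2, 1 dose has been given (aged 1τ).
C_trough = C₀ × r = 3.808 × 0.2732 = 1.040 mg/L

1.04 mg/L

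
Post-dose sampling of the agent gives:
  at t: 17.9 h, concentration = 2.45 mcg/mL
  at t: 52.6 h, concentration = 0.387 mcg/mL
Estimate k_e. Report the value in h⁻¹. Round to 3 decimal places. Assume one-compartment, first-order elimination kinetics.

0.053 h⁻¹

k = ln(C₁/C₂) / (t₂ − t₁) = ln(2.45/0.387) / (52.6 − 17.9)
  = 1.845 / 34.70 = 0.05317 h⁻¹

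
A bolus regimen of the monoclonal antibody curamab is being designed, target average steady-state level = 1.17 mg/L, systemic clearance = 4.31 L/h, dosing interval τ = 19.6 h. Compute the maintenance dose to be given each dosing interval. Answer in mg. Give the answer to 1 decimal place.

98.8 mg

At steady state, Dose/τ = Css × CL.
Dose = Css × CL × τ = 1.17 × 4.310 × 19.6 = 98.84 mg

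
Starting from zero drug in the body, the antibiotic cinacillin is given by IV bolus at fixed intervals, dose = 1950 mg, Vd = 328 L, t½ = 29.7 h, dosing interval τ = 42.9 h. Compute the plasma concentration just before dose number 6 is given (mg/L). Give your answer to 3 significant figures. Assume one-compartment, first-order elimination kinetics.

3.43 mg/L

C₀ per dose = Dose / Vd = 1950 / 328 = 5.945 mg/L
k = ln2 / t½ = 0.693147 / 29.7 = 0.02334 h⁻¹
Fraction remaining after one interval: r = e^(−kτ) = e^(−0.02334 × 42.9) = 0.3674
Before dose 6, 5 doses have been given (aged 1τ, 2τ, 3τ, 4τ, 5τ).
C_trough = C₀ × (r + r² + … + r^5) = C₀ × r(1−r^5)/(1−r)
        = 5.945 × 0.3674 × (1 − 0.006694) / (1 − 0.3674) = 3.430 mg/L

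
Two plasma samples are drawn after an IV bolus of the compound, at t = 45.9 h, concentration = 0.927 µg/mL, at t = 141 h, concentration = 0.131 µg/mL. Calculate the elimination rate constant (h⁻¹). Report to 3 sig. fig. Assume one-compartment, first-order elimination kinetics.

0.0206 h⁻¹

k = ln(C₁/C₂) / (t₂ − t₁) = ln(0.927/0.131) / (141 − 45.9)
  = 1.957 / 95.10 = 0.02058 h⁻¹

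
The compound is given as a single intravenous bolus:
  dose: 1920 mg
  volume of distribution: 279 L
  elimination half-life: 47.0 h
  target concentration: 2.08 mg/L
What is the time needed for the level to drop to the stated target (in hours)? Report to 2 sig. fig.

C₀ = Dose / Vd = 1920 / 279 = 6.882 mg/L
k = ln2 / t½ = 0.693147 / 47.0 = 0.01475 h⁻¹
t = ln(C₀ / C) / k = ln(6.882 / 2.08) / 0.01475
  = ln(3.309) / 0.01475 = 1.197 / 0.01475 = 81.15 h

81 h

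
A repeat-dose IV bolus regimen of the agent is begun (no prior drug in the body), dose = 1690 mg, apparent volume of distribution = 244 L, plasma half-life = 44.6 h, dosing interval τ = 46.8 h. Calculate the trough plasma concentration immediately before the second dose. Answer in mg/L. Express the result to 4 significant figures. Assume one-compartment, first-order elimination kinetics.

C₀ per dose = Dose / Vd = 1690 / 244 = 6.926 mg/L
k = ln2 / t½ = 0.693147 / 44.6 = 0.01554 h⁻¹
Fraction remaining after one interval: r = e^(−kτ) = e^(−0.01554 × 46.8) = 0.4832
Before dose 2, 1 dose has been given (aged 1τ).
C_trough = C₀ × r = 6.926 × 0.4832 = 3.347 mg/L

3.347 mg/L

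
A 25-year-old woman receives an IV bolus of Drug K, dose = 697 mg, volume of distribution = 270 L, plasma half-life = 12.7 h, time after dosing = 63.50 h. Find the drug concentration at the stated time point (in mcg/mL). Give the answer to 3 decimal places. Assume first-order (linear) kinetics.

C₀ = Dose / Vd = 697.0 / 270 = 2.581 mg/L
k = ln2 / t½ = 0.693147 / 12.7 = 0.05458 h⁻¹
t / t½ = 63.50 / 12.7 = 5 half-lives
C = C₀ × (1/2)^5 = 2.581 × 0.03125 = 0.08066 mg/L
(0.08066 mg/L = 0.08066 mcg/mL)

0.081 mcg/mL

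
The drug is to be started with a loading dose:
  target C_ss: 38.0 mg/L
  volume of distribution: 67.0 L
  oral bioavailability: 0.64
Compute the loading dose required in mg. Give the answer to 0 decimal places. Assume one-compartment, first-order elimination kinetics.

3978 mg

LD = Css × Vd / F = 38.0 × 67.0 / 0.64 = 3978 mg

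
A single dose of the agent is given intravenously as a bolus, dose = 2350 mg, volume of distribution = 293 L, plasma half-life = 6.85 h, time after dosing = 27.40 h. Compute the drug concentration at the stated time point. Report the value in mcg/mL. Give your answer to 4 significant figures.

0.5013 mcg/mL

C₀ = Dose / Vd = 2350 / 293 = 8.020 mg/L
k = ln2 / t½ = 0.693147 / 6.85 = 0.1012 h⁻¹
t / t½ = 27.40 / 6.85 = 4 half-lives
C = C₀ × (1/2)^4 = 8.020 × 0.06250 = 0.5013 mg/L
(0.5013 mg/L = 0.5013 mcg/mL)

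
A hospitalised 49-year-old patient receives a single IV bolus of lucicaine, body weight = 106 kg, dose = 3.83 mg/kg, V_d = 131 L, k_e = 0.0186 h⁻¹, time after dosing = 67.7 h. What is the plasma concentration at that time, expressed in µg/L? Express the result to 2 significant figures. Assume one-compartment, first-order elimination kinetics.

880 µg/L

Total dose = 3.83 × 106 = 406.0 mg
C₀ = Dose / Vd = 406.0 / 131 = 3.099 mg/L
C = C₀ · e^(−k·t) = 3.099 × e^(−0.01860 × 67.7)
  = 3.099 × 0.2839 = 0.8798 mg/L
Convert: 0.8798 mg/L × 1000 = 879.8 µg/L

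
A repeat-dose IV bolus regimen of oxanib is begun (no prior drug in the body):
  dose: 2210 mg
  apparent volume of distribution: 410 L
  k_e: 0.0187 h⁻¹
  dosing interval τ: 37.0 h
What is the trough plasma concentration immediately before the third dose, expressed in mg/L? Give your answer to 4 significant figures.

C₀ per dose = Dose / Vd = 2210 / 410 = 5.390 mg/L
Fraction remaining after one interval: r = e^(−kτ) = e^(−0.01870 × 37.0) = 0.5006
Before dose 3, 2 doses have been given (aged 1τ, 2τ).
C_trough = C₀ × (r + r²) = 5.390 × (0.5006 + 0.2506) = 4.049 mg/L

4.049 mg/L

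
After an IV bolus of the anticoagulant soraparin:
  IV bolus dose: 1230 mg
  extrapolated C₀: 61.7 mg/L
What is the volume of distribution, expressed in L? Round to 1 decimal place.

19.9 L

Vd = Dose / C₀ = 1230 / 61.7 = 19.94 L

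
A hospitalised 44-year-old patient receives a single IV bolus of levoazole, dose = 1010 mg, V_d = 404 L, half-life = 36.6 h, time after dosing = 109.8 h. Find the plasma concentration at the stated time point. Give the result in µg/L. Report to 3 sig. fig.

313 µg/L

C₀ = Dose / Vd = 1010 / 404 = 2.500 mg/L
k = ln2 / t½ = 0.693147 / 36.6 = 0.01894 h⁻¹
t / t½ = 109.8 / 36.6 = 3 half-lives
C = C₀ × (1/2)^3 = 2.500 × 0.1250 = 0.3125 mg/L
Convert: 0.3125 mg/L × 1000 = 312.5 µg/L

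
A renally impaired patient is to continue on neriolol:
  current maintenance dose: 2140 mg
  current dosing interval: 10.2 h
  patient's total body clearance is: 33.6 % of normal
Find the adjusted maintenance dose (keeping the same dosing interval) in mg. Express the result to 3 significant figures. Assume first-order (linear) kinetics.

719 mg

To keep the same average steady-state level, dosing rate must scale with clearance.
CL ratio = 33.6 / 100 = 0.3360
New dose (same interval) = 2140 × 0.3360 = 719.0 mg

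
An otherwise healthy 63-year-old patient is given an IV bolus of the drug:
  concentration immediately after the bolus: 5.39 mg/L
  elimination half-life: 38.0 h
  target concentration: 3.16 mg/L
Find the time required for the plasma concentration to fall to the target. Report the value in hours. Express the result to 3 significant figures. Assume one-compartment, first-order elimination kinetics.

k = ln2 / t½ = 0.693147 / 38.0 = 0.01824 h⁻¹
t = ln(C₀ / C) / k = ln(5.390 / 3.16) / 0.01824
  = ln(1.706) / 0.01824 = 0.5342 / 0.01824 = 29.29 h

29.3 h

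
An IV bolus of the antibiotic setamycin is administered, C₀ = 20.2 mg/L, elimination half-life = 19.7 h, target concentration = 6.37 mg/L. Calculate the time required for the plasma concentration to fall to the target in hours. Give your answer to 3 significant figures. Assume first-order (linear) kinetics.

32.8 h

k = ln2 / t½ = 0.693147 / 19.7 = 0.03519 h⁻¹
t = ln(C₀ / C) / k = ln(20.20 / 6.37) / 0.03519
  = ln(3.171) / 0.03519 = 1.154 / 0.03519 = 32.79 h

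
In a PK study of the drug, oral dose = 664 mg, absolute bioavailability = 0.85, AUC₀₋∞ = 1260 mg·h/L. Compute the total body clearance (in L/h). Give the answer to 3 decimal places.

0.448 L/h

CL = F·Dose / AUC = 0.85 × 664 / 1260 = 0.4479 L/h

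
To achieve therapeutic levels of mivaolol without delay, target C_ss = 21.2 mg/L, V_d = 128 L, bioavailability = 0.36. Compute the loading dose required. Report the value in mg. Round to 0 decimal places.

7538 mg

LD = Css × Vd / F = 21.2 × 128 / 0.36 = 7538 mg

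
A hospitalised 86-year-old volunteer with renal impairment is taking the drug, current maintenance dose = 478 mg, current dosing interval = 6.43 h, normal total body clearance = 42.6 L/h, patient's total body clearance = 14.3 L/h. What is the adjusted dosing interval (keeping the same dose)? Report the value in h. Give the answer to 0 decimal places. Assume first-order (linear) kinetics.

To keep the same average steady-state level, dosing rate must scale with clearance.
CL ratio = 14.3 / 42.6 = 0.3357
New interval (same dose) = 6.43 / 0.3357 = 19.15 h

19 h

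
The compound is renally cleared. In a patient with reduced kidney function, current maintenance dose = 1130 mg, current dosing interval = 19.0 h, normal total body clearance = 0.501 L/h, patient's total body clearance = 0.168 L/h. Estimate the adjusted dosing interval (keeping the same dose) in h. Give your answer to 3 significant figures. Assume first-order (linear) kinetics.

56.7 h

To keep the same average steady-state level, dosing rate must scale with clearance.
CL ratio = 0.168 / 0.501 = 0.3353
New interval (same dose) = 19.0 / 0.3353 = 56.67 h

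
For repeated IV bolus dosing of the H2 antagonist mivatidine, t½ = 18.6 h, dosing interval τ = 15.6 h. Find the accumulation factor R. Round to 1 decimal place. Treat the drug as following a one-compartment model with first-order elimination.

2.3

k = ln2 / t½ = 0.693147 / 18.6 = 0.03727 h⁻¹
e^(−kτ) = e^(−0.03727 × 15.6) = 0.5591
Accumulation ratio R = 1 / (1 − e^(−kτ)) = 1 / (1 − 0.5591) = 2.268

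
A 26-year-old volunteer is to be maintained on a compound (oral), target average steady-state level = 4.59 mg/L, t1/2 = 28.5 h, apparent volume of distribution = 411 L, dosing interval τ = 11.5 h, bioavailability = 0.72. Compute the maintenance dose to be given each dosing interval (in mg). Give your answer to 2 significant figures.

730 mg

k = ln2 / t½ = 0.693147 / 28.5 = 0.02432 h⁻¹
CL = k × Vd = 0.02432 × 411 = 9.996 L/h
At steady state, F × (Dose/τ) = Css × CL.
Dose = Css × CL × τ / F = 4.59 × 9.996 × 11.5 / 0.72 = 732.8 mg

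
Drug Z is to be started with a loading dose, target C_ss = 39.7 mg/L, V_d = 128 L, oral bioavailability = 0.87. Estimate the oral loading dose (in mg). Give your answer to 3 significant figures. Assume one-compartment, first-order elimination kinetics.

LD = Css × Vd / F = 39.7 × 128 / 0.87 = 5841 mg

5840 mg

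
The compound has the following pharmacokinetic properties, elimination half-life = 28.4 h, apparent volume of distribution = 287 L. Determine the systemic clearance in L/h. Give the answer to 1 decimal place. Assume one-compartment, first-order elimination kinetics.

7.0 L/h

k = ln2 / t½ = 0.693147 / 28.4 = 0.02441 h⁻¹
CL = k × Vd = 0.02441 × 287 = 7.006 L/h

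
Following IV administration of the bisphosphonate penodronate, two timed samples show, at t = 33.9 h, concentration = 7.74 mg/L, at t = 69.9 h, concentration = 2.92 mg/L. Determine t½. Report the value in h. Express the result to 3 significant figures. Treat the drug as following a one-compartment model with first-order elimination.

k = ln(C₁/C₂) / (t₂ − t₁) = ln(7.74/2.92) / (69.9 − 33.9)
  = 0.9748 / 36.00 = 0.02708 h⁻¹
t½ = ln2 / k = 0.693147 / 0.02708 = 25.60 h

25.6 h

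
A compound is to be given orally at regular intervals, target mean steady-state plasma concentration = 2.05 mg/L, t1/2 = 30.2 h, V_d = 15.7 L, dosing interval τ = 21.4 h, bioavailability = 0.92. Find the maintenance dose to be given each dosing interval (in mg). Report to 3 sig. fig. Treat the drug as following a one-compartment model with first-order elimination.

k = ln2 / t½ = 0.693147 / 30.2 = 0.02295 h⁻¹
CL = k × Vd = 0.02295 × 15.7 = 0.3603 L/h
At steady state, F × (Dose/τ) = Css × CL.
Dose = Css × CL × τ / F = 2.05 × 0.3603 × 21.4 / 0.92 = 17.18 mg

17.2 mg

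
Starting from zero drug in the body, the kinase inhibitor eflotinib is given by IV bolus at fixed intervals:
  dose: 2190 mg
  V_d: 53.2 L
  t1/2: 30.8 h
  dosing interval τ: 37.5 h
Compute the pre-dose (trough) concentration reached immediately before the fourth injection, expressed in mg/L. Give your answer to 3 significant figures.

C₀ per dose = Dose / Vd = 2190 / 53.2 = 41.17 mg/L
k = ln2 / t½ = 0.693147 / 30.8 = 0.02250 h⁻¹
Fraction remaining after one interval: r = e^(−kτ) = e^(−0.02250 × 37.5) = 0.4301
Before dose 4, 3 doses have been given (aged 1τ, 2τ, 3τ).
C_trough = C₀ × (r + r² + … + r^3) = C₀ × r(1−r^3)/(1−r)
        = 41.17 × 0.4301 × (1 − 0.07956) / (1 − 0.4301) = 28.60 mg/L

28.6 mg/L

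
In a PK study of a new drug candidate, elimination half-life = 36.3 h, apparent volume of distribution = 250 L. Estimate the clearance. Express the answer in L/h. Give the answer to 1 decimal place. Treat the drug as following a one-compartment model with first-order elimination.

k = ln2 / t½ = 0.693147 / 36.3 = 0.01909 h⁻¹
CL = k × Vd = 0.01909 × 250 = 4.773 L/h

4.8 L/h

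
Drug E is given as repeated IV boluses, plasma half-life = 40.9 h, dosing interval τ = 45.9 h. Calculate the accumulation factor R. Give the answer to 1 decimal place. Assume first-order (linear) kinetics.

1.8

k = ln2 / t½ = 0.693147 / 40.9 = 0.01695 h⁻¹
e^(−kτ) = e^(−0.01695 × 45.9) = 0.4593
Accumulation ratio R = 1 / (1 − e^(−kτ)) = 1 / (1 − 0.4593) = 1.849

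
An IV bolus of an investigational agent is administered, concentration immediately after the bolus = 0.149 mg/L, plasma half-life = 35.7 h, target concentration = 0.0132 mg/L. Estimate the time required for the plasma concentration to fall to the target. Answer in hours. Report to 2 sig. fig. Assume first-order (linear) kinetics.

120 h

k = ln2 / t½ = 0.693147 / 35.7 = 0.01942 h⁻¹
t = ln(C₀ / C) / k = ln(0.1490 / 0.0132) / 0.01942
  = ln(11.29) / 0.01942 = 2.424 / 0.01942 = 124.8 h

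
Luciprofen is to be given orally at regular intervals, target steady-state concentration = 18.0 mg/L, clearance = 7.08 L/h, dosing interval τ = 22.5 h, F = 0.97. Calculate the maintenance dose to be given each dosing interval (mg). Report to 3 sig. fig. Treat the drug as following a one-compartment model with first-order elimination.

2960 mg

At steady state, F × (Dose/τ) = Css × CL.
Dose = Css × CL × τ / F = 18.0 × 7.080 × 22.5 / 0.97 = 2956 mg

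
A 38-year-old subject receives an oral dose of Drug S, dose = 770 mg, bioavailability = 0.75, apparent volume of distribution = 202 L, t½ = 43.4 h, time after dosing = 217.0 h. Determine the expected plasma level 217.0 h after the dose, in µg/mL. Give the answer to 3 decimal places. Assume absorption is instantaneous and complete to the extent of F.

Amount reaching circulation = F × Dose = 0.75 × 770.0 = 577.5 mg
C₀ = F·Dose / Vd = 577.5 / 202 = 2.859 mg/L
k = ln2 / t½ = 0.693147 / 43.4 = 0.01597 h⁻¹
t / t½ = 217.0 / 43.4 = 5 half-lives
C = C₀ × (1/2)^5 = 2.859 × 0.03125 = 0.08934 mg/L
(0.08934 mg/L = 0.08934 µg/mL)

0.089 µg/mL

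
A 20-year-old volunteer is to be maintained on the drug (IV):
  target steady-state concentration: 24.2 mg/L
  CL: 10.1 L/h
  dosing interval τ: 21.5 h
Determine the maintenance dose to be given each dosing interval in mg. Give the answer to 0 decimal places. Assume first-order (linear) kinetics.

At steady state, Dose/τ = Css × CL.
Dose = Css × CL × τ = 24.2 × 10.10 × 21.5 = 5255 mg

5255 mg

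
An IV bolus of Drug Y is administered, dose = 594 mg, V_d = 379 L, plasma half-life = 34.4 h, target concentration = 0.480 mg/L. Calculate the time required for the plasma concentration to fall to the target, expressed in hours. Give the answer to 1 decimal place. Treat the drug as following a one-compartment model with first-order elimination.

58.7 h

C₀ = Dose / Vd = 594.0 / 379 = 1.567 mg/L
k = ln2 / t½ = 0.693147 / 34.4 = 0.02015 h⁻¹
t = ln(C₀ / C) / k = ln(1.567 / 0.480) / 0.02015
  = ln(3.265) / 0.02015 = 1.183 / 0.02015 = 58.71 h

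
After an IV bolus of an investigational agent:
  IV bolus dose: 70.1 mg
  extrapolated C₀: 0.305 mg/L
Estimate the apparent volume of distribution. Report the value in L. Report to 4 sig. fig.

229.8 L

Vd = Dose / C₀ = 70.10 / 0.305 = 229.8 L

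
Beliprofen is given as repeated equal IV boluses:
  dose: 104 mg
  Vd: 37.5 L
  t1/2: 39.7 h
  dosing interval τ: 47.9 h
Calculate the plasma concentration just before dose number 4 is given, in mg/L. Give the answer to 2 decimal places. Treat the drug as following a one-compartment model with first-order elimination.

1.95 mg/L

C₀ per dose = Dose / Vd = 104 / 37.5 = 2.773 mg/L
k = ln2 / t½ = 0.693147 / 39.7 = 0.01746 h⁻¹
Fraction remaining after one interval: r = e^(−kτ) = e^(−0.01746 × 47.9) = 0.4333
Before dose 4, 3 doses have been given (aged 1τ, 2τ, 3τ).
C_trough = C₀ × (r + r² + … + r^3) = C₀ × r(1−r^3)/(1−r)
        = 2.773 × 0.4333 × (1 − 0.08135) / (1 − 0.4333) = 1.948 mg/L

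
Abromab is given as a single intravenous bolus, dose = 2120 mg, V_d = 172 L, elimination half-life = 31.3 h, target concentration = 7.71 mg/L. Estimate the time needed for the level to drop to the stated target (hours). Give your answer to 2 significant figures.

21 h

C₀ = Dose / Vd = 2120 / 172 = 12.33 mg/L
k = ln2 / t½ = 0.693147 / 31.3 = 0.02215 h⁻¹
t = ln(C₀ / C) / k = ln(12.33 / 7.71) / 0.02215
  = ln(1.599) / 0.02215 = 0.4694 / 0.02215 = 21.19 h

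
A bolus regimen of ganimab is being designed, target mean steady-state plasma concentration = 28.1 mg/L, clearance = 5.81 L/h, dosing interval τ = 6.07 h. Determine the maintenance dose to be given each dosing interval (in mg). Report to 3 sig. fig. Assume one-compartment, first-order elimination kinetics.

At steady state, Dose/τ = Css × CL.
Dose = Css × CL × τ = 28.1 × 5.810 × 6.07 = 991.0 mg

991 mg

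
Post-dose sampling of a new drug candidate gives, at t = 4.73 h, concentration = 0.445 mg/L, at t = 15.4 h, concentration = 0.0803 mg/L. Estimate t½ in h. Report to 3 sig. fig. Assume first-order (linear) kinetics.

k = ln(C₁/C₂) / (t₂ − t₁) = ln(0.445/0.0803) / (15.4 − 4.73)
  = 1.712 / 10.67 = 0.1604 h⁻¹
t½ = ln2 / k = 0.693147 / 0.1604 = 4.321 h

4.32 h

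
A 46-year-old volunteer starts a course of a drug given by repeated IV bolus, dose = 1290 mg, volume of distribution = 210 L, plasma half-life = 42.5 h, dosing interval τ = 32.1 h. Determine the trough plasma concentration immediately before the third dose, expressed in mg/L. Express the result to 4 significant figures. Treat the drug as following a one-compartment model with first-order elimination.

C₀ per dose = Dose / Vd = 1290 / 210 = 6.143 mg/L
k = ln2 / t½ = 0.693147 / 42.5 = 0.01631 h⁻¹
Fraction remaining after one interval: r = e^(−kτ) = e^(−0.01631 × 32.1) = 0.5924
Before dose 3, 2 doses have been given (aged 1τ, 2τ).
C_trough = C₀ × (r + r²) = 6.143 × (0.5924 + 0.3509) = 5.795 mg/L

5.795 mg/L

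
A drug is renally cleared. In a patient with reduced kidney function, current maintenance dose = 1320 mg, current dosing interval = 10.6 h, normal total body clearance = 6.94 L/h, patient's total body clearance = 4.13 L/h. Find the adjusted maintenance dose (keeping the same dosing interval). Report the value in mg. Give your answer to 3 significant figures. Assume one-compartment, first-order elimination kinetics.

786 mg

To keep the same average steady-state level, dosing rate must scale with clearance.
CL ratio = 4.13 / 6.94 = 0.5951
New dose (same interval) = 1320 × 0.5951 = 785.5 mg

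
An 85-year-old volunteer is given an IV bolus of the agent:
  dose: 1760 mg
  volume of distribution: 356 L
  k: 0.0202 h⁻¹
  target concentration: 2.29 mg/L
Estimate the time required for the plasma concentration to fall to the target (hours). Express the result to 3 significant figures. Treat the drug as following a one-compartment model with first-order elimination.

38.1 h

C₀ = Dose / Vd = 1760 / 356 = 4.944 mg/L
t = ln(C₀ / C) / k = ln(4.944 / 2.29) / 0.02020
  = ln(2.159) / 0.02020 = 0.7696 / 0.02020 = 38.10 h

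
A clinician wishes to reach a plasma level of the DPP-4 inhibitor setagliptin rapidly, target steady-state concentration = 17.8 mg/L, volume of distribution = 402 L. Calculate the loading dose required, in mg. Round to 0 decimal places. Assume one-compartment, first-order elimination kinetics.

7156 mg

LD = Css × Vd = 17.8 × 402 = 7156 mg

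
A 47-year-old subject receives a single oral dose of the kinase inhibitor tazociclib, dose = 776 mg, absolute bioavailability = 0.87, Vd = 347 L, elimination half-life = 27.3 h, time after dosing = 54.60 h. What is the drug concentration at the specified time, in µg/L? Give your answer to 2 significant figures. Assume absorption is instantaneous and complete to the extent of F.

490 µg/L

Amount reaching circulation = F × Dose = 0.87 × 776.0 = 675.1 mg
C₀ = F·Dose / Vd = 675.1 / 347 = 1.946 mg/L
k = ln2 / t½ = 0.693147 / 27.3 = 0.02539 h⁻¹
t / t½ = 54.60 / 27.3 = 2 half-lives
C = C₀ × (1/2)^2 = 1.946 × 0.2500 = 0.4865 mg/L
Convert: 0.4865 mg/L × 1000 = 486.5 µg/L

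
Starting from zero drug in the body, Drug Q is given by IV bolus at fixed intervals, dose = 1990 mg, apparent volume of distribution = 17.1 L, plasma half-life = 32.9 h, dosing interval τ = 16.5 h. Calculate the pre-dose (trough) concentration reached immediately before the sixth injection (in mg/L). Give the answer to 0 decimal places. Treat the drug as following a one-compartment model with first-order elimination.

C₀ per dose = Dose / Vd = 1990 / 17.1 = 116.4 mg/L
k = ln2 / t½ = 0.693147 / 32.9 = 0.02107 h⁻¹
Fraction remaining after one interval: r = e^(−kτ) = e^(−0.02107 × 16.5) = 0.7063
Before dose 6, 5 doses have been given (aged 1τ, 2τ, 3τ, 4τ, 5τ).
C_trough = C₀ × (r + r² + … + r^5) = C₀ × r(1−r^5)/(1−r)
        = 116.4 × 0.7063 × (1 − 0.1758) / (1 − 0.7063) = 230.7 mg/L

231 mg/L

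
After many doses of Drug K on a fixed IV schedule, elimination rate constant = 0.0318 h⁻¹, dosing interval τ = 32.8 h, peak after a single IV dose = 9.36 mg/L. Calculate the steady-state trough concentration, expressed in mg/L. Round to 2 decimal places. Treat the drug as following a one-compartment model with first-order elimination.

5.09 mg/L

e^(−kτ) = e^(−0.03180 × 32.8) = 0.3524
Accumulation ratio R = 1 / (1 − e^(−kτ)) = 1 / (1 − 0.3524) = 1.544
Steady-state trough = C₀ × R × e^(−kτ) = 9.36 × 1.544 × 0.3524 = 5.093 mg/L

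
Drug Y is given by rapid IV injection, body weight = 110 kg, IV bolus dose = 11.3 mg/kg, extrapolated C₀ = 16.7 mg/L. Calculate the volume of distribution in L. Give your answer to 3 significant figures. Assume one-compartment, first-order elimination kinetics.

Dose = 11.3 × 110 = 1243 mg
Vd = Dose / C₀ = 1243 / 16.7 = 74.43 L

74.4 L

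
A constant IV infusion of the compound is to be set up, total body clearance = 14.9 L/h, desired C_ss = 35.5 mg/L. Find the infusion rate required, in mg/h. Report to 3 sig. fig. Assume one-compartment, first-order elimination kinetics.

At steady state, infusion rate R₀ = Css × CL = 35.5 × 14.90 = 529.0 mg/h

529 mg/h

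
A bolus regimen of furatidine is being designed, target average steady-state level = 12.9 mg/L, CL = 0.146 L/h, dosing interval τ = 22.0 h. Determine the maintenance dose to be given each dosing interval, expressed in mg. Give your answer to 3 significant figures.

41.4 mg

At steady state, Dose/τ = Css × CL.
Dose = Css × CL × τ = 12.9 × 0.1460 × 22.0 = 41.43 mg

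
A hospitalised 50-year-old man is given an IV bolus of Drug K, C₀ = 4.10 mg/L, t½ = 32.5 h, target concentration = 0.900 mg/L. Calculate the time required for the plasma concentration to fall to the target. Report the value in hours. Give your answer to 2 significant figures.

71 h

k = ln2 / t½ = 0.693147 / 32.5 = 0.02133 h⁻¹
t = ln(C₀ / C) / k = ln(4.100 / 0.900) / 0.02133
  = ln(4.556) / 0.02133 = 1.516 / 0.02133 = 71.07 h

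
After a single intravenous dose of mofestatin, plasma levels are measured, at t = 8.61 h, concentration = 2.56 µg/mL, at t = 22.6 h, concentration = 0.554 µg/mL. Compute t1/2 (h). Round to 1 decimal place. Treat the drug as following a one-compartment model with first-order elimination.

6.3 h

k = ln(C₁/C₂) / (t₂ − t₁) = ln(2.56/0.554) / (22.6 − 8.61)
  = 1.531 / 13.99 = 0.1094 h⁻¹
t½ = ln2 / k = 0.693147 / 0.1094 = 6.336 h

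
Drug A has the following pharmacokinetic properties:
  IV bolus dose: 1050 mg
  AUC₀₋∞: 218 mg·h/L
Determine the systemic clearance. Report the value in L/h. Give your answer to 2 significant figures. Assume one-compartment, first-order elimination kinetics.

4.8 L/h

CL = Dose / AUC = 1050 / 218 = 4.817 L/h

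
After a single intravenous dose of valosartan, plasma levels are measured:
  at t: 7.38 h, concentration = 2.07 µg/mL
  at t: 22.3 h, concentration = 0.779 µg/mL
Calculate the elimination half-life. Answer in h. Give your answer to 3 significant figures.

10.6 h

k = ln(C₁/C₂) / (t₂ − t₁) = ln(2.07/0.779) / (22.3 − 7.38)
  = 0.9773 / 14.92 = 0.06550 h⁻¹
t½ = ln2 / k = 0.693147 / 0.06550 = 10.58 h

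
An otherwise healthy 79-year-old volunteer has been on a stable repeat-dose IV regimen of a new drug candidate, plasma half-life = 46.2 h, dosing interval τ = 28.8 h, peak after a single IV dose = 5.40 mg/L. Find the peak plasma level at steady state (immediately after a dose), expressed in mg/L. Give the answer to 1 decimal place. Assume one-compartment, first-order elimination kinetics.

15.4 mg/L

k = ln2 / t½ = 0.693147 / 46.2 = 0.01500 h⁻¹
e^(−kτ) = e^(−0.01500 × 28.8) = 0.6492
Accumulation ratio R = 1 / (1 − e^(−kτ)) = 1 / (1 − 0.6492) = 2.851
Steady-state peak = C₀ × R = 5.40 × 2.851 = 15.40 mg/L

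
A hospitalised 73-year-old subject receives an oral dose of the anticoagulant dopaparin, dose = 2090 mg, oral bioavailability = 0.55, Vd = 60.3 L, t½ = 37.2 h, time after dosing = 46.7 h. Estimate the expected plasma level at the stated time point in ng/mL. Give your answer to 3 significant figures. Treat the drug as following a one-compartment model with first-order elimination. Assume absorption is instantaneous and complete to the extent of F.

7990 ng/mL

Amount reaching circulation = F × Dose = 0.55 × 2090 = 1150 mg
C₀ = F·Dose / Vd = 1150 / 60.3 = 19.07 mg/L
k = ln2 / t½ = 0.693147 / 37.2 = 0.01863 h⁻¹
C = C₀ · e^(−k·t) = 19.07 × e^(−0.01863 × 46.7)
  = 19.07 × 0.4189 = 7.988 mg/L
Convert: 7.988 mg/L × 1000 = 7988 ng/mL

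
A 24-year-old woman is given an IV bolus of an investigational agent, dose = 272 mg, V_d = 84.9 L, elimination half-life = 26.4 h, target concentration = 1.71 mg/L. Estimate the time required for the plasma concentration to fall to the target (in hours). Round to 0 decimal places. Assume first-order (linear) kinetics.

24 h

C₀ = Dose / Vd = 272.0 / 84.9 = 3.204 mg/L
k = ln2 / t½ = 0.693147 / 26.4 = 0.02626 h⁻¹
t = ln(C₀ / C) / k = ln(3.204 / 1.71) / 0.02626
  = ln(1.874) / 0.02626 = 0.6281 / 0.02626 = 23.92 h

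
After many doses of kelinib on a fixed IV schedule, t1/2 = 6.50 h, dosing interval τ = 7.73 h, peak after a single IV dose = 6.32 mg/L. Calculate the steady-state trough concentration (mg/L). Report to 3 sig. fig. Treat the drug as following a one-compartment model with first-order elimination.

k = ln2 / t½ = 0.693147 / 6.50 = 0.1066 h⁻¹
e^(−kτ) = e^(−0.1066 × 7.73) = 0.4387
Accumulation ratio R = 1 / (1 − e^(−kτ)) = 1 / (1 − 0.4387) = 1.782
Steady-state trough = C₀ × R × e^(−kτ) = 6.32 × 1.782 × 0.4387 = 4.941 mg/L

4.94 mg/L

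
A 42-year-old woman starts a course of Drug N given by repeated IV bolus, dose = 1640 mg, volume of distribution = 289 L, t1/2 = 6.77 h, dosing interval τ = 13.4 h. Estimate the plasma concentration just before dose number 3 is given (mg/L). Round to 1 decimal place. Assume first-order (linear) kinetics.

1.8 mg/L

C₀ per dose = Dose / Vd = 1640 / 289 = 5.675 mg/L
k = ln2 / t½ = 0.693147 / 6.77 = 0.1024 h⁻¹
Fraction remaining after one interval: r = e^(−kτ) = e^(−0.1024 × 13.4) = 0.2536
Before dose 3, 2 doses have been given (aged 1τ, 2τ).
C_trough = C₀ × (r + r²) = 5.675 × (0.2536 + 0.06431) = 1.804 mg/L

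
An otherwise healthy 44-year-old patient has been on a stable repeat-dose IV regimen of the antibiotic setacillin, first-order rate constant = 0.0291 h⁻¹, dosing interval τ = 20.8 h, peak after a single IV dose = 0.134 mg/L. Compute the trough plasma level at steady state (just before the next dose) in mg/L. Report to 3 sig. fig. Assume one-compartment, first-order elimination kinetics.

0.161 mg/L

e^(−kτ) = e^(−0.02910 × 20.8) = 0.5459
Accumulation ratio R = 1 / (1 − e^(−kτ)) = 1 / (1 − 0.5459) = 2.202
Steady-state trough = C₀ × R × e^(−kτ) = 0.134 × 2.202 × 0.5459 = 0.1611 mg/L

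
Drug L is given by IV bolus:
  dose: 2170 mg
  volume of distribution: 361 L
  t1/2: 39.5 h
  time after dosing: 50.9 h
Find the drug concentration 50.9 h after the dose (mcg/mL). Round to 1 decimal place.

C₀ = Dose / Vd = 2170 / 361 = 6.011 mg/L
k = ln2 / t½ = 0.693147 / 39.5 = 0.01755 h⁻¹
C = C₀ · e^(−k·t) = 6.011 × e^(−0.01755 × 50.9)
  = 6.011 × 0.4093 = 2.460 mg/L
(2.460 mg/L = 2.460 mcg/mL)

2.5 mcg/mL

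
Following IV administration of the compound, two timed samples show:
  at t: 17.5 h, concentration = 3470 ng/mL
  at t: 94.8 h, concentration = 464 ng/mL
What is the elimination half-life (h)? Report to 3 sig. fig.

k = ln(C₁/C₂) / (t₂ − t₁) = ln(3470/464) / (94.8 − 17.5)
  = 2.012 / 77.30 = 0.02603 h⁻¹
t½ = ln2 / k = 0.693147 / 0.02603 = 26.63 h

26.6 h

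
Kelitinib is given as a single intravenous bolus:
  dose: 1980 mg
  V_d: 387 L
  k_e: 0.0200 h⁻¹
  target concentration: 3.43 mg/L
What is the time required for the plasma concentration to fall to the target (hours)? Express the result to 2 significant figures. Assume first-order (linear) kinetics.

20 h

C₀ = Dose / Vd = 1980 / 387 = 5.116 mg/L
t = ln(C₀ / C) / k = ln(5.116 / 3.43) / 0.02000
  = ln(1.492) / 0.02000 = 0.4001 / 0.02000 = 20.01 h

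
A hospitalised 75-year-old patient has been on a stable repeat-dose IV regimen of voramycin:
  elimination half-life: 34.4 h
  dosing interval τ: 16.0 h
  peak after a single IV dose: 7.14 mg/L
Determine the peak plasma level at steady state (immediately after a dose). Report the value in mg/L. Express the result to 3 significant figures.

k = ln2 / t½ = 0.693147 / 34.4 = 0.02015 h⁻¹
e^(−kτ) = e^(−0.02015 × 16.0) = 0.7244
Accumulation ratio R = 1 / (1 − e^(−kτ)) = 1 / (1 − 0.7244) = 3.628
Steady-state peak = C₀ × R = 7.14 × 3.628 = 25.90 mg/L

25.9 mg/L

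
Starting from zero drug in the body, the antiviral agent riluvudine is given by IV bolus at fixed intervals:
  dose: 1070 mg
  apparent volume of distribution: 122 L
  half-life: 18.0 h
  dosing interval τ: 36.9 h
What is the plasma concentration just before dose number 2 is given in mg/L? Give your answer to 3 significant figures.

C₀ per dose = Dose / Vd = 1070 / 122 = 8.770 mg/L
k = ln2 / t½ = 0.693147 / 18.0 = 0.03851 h⁻¹
Fraction remaining after one interval: r = e^(−kτ) = e^(−0.03851 × 36.9) = 0.2415
Before dose 2, 1 dose has been given (aged 1τ).
C_trough = C₀ × r = 8.770 × 0.2415 = 2.118 mg/L

2.12 mg/L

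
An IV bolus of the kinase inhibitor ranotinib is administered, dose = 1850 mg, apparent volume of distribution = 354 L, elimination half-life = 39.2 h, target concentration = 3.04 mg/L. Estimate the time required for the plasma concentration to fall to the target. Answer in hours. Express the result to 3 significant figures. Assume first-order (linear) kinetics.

30.6 h

C₀ = Dose / Vd = 1850 / 354 = 5.226 mg/L
k = ln2 / t½ = 0.693147 / 39.2 = 0.01768 h⁻¹
t = ln(C₀ / C) / k = ln(5.226 / 3.04) / 0.01768
  = ln(1.719) / 0.01768 = 0.5417 / 0.01768 = 30.64 h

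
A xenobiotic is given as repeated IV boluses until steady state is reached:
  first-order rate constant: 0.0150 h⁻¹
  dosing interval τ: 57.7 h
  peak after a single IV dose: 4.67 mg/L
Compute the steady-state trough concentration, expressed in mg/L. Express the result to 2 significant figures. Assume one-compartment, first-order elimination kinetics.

3.4 mg/L

e^(−kτ) = e^(−0.01500 × 57.7) = 0.4208
Accumulation ratio R = 1 / (1 − e^(−kτ)) = 1 / (1 − 0.4208) = 1.727
Steady-state trough = C₀ × R × e^(−kτ) = 4.67 × 1.727 × 0.4208 = 3.394 mg/L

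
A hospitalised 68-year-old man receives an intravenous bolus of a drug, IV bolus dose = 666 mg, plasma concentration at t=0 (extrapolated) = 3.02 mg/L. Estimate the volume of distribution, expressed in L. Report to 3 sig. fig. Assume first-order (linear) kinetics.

Vd = Dose / C₀ = 666.0 / 3.02 = 220.5 L

221 L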